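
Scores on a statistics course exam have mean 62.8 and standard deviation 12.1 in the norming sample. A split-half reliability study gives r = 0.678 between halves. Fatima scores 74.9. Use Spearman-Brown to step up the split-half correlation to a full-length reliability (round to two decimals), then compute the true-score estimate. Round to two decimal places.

Spearman-Brown: ρ = 2r/(1 + r) = 2(0.678)/(1 + 0.678) = 1.3560/1.678 = 0.8081 → 0.81
Kelley's formula gives T̂ = 0.81·74.9 + 0.19·62.8 = 60.669 + 11.932 = 72.601.

72.60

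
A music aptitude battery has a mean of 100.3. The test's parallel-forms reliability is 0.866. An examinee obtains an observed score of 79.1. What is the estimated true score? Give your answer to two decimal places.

T̂ = 0.866(79.1) + 0.134(100.3) = 68.5006 + 13.4402 = 81.941 → 81.94

81.94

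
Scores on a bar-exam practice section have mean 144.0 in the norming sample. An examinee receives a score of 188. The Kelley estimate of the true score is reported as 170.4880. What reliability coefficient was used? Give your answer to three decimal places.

T̂ = ρX + (1 − ρ)μ  ⇒  T̂ − μ = ρ(X − μ)
ρ = (T̂ − μ)/(X − μ) = (170.4880 − 144.0) / (188 − 144.0) = 26.4880 / 44.0 = 0.60200

0.602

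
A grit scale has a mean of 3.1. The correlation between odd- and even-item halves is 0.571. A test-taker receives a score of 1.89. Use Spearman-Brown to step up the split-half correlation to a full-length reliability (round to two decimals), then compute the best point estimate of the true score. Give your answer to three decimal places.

Spearman-Brown: ρ = 2r/(1 + r) = 2(0.571)/(1 + 0.571) = 1.1420/1.571 = 0.7269 → 0.73
T̂ = ρX + (1 − ρ)μ
  = 0.73 × 1.89 + 0.27 × 3.1
  = 1.3797 + 0.837
  = 2.2167
  ≈ 2.217

2.217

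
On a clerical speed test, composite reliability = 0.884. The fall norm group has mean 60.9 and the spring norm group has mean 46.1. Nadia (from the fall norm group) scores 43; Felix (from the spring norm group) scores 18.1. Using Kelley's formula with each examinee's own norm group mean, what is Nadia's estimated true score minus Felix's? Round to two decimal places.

23.73

T̂_Nadia = 0.884(43) + 0.116(60.9) = 45.0764
T̂_Felix = 0.884(18.1) + 0.116(46.1) = 21.3480
Difference = 45.0764 − 21.3480 = 23.7284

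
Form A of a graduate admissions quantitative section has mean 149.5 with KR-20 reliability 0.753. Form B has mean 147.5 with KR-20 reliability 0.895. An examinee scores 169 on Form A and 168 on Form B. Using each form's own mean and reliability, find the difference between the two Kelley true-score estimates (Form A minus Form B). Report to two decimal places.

-1.66

T̂_A = 0.753(169) + 0.247(149.5) = 164.1835
T̂_B = 0.895(168) + 0.105(147.5) = 165.8475
T̂_A − T̂_B = -1.6640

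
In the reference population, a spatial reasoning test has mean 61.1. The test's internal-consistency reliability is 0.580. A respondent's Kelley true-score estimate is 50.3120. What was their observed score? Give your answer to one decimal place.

T̂ = ρX + (1 − ρ)μ  ⇒  X = (T̂ − (1 − ρ)μ) / ρ
X = (50.3120 − 0.420 × 61.1) / 0.580 = (50.3120 − 25.6620) / 0.580 = 24.6500 / 0.580 = 42.500

42.5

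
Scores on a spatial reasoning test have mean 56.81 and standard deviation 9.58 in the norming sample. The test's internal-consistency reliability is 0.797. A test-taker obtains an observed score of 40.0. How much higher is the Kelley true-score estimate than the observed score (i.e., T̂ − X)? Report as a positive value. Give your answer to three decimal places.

3.412

T̂ = ρX + (1 − ρ)μ
  = 0.797 × 40.0 + 0.203 × 56.81
  = 31.8800 + 11.53243
  = 43.41243
  ≈ 43.4124
T̂ − X = 43.4124 − 40.0 = 3.4124 → 3.412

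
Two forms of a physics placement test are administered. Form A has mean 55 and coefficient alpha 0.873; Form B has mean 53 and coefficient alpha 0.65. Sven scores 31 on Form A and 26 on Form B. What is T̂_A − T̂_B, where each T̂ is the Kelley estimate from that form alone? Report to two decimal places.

-1.40

T̂_A = 0.873(31) + 0.127(55) = 34.0480
T̂_B = 0.65(26) + 0.35(53) = 35.4500
T̂_A − T̂_B = -1.4020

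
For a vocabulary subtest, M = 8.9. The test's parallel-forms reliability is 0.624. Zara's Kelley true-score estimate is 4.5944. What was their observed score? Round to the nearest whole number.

T̂ = ρX + (1 − ρ)μ  ⇒  X = (T̂ − (1 − ρ)μ) / ρ
X = (4.5944 − 0.376 × 8.9) / 0.624 = (4.5944 − 3.3464) / 0.624 = 1.2480 / 0.624 = 2.00

2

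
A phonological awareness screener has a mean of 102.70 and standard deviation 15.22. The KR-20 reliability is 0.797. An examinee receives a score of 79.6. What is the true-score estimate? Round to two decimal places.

84.29

T̂ = ρX + (1 − ρ)μ
  = 0.797 × 79.6 + 0.203 × 102.70
  = 63.4412 + 20.84810
  = 84.289
  ≈ 84.29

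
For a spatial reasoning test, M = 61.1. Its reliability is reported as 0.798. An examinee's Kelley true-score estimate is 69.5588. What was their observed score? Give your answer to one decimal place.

71.7

T̂ = ρX + (1 − ρ)μ  ⇒  X = (T̂ − (1 − ρ)μ) / ρ
X = (69.5588 − 0.202 × 61.1) / 0.798 = (69.5588 − 12.3422) / 0.798 = 57.2166 / 0.798 = 71.700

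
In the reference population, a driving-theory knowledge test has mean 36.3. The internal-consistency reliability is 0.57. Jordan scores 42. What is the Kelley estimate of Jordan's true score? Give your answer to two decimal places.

39.55

T̂ = ρX + (1 − ρ)μ
  = 0.57 × 42 + 0.43 × 36.3
  = 23.94 + 15.609
  = 39.549
  ≈ 39.55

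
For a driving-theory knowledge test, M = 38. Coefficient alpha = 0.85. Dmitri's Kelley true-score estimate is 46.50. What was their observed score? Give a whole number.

48

T̂ = ρX + (1 − ρ)μ  ⇒  X = (T̂ − (1 − ρ)μ) / ρ
X = (46.50 − 0.15 × 38) / 0.85 = (46.50 − 5.70) / 0.85 = 40.80 / 0.85 = 48.00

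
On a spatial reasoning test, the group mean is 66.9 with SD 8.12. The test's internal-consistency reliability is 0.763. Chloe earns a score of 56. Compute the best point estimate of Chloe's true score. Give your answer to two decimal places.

T̂ = ρX + (1 − ρ)μ
  = 0.763 × 56 + 0.237 × 66.9
  = 42.728 + 15.8553
  = 58.583
  ≈ 58.58

58.58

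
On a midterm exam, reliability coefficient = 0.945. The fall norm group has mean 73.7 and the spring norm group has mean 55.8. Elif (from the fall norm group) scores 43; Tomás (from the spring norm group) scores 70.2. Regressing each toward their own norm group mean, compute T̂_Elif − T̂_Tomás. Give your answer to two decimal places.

T̂_Elif = 0.945(43) + 0.055(73.7) = 44.6885
T̂_Tomás = 0.945(70.2) + 0.055(55.8) = 69.4080
Difference = 44.6885 − 69.4080 = -24.7195

-24.72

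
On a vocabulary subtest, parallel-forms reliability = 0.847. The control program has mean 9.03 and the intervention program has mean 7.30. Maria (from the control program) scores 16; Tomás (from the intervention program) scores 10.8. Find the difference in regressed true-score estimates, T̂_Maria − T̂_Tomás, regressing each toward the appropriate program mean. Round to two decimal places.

T̂_Maria = 0.847(16) + 0.153(9.03) = 14.9336
T̂_Tomás = 0.847(10.8) + 0.153(7.30) = 10.2645
Difference = 14.9336 − 10.2645 = 4.6691

4.67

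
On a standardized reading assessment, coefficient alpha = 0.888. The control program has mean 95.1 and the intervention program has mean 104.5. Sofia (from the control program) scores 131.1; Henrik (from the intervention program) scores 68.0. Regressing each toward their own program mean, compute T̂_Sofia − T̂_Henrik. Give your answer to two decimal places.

T̂_Sofia = 0.888(131.1) + 0.112(95.1) = 127.0680
T̂_Henrik = 0.888(68.0) + 0.112(104.5) = 72.0880
Difference = 127.0680 − 72.0880 = 54.9800

54.98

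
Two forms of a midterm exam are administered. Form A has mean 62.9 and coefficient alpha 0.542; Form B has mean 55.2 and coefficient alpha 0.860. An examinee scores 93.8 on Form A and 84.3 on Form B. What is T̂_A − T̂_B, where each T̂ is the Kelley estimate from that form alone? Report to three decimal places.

T̂_A = 0.542(93.8) + 0.458(62.9) = 79.64780
T̂_B = 0.860(84.3) + 0.140(55.2) = 80.22600
T̂_A − T̂_B = -0.57820

-0.578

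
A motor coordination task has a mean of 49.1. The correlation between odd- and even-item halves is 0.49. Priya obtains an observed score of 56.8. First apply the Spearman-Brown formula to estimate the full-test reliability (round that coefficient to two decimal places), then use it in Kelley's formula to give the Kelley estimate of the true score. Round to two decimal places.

54.18

Spearman-Brown: ρ = 2r/(1 + r) = 2(0.49)/(1 + 0.49) = 0.980/1.49 = 0.6577 → 0.66
Kelley's formula gives T̂ = 0.66·56.8 + 0.34·49.1 = 37.488 + 16.694 = 54.182.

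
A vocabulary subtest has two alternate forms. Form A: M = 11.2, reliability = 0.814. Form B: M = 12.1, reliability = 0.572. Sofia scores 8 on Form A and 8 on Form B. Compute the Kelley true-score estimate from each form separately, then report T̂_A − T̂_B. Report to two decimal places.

-1.16

T̂_A = 0.814(8) + 0.186(11.2) = 8.5952
T̂_B = 0.572(8) + 0.428(12.1) = 9.7548
T̂_A − T̂_B = -1.1596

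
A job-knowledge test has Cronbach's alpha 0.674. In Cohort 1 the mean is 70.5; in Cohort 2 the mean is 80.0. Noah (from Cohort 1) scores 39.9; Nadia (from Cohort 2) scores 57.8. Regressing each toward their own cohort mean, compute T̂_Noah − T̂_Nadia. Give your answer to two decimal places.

-15.16

T̂_Noah = 0.674(39.9) + 0.326(70.5) = 49.8756
T̂_Nadia = 0.674(57.8) + 0.326(80.0) = 65.0372
Difference = 49.8756 − 65.0372 = -15.1616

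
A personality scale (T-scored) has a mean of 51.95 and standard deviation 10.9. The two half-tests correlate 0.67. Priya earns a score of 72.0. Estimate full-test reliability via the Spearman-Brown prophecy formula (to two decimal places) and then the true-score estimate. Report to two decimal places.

67.99

Spearman-Brown: ρ = 2r/(1 + r) = 2(0.67)/(1 + 0.67) = 1.340/1.67 = 0.8024 → 0.80
T̂ = ρX + (1 − ρ)μ
  = 0.80 × 72.0 + 0.20 × 51.95
  = 57.600 + 10.3900
  = 67.990
  ≈ 67.99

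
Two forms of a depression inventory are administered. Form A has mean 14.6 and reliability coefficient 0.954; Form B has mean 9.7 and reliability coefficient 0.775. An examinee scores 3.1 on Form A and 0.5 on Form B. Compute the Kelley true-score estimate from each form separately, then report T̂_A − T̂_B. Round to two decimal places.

1.06

T̂_A = 0.954(3.1) + 0.046(14.6) = 3.6290
T̂_B = 0.775(0.5) + 0.225(9.7) = 2.5700
T̂_A − T̂_B = 1.0590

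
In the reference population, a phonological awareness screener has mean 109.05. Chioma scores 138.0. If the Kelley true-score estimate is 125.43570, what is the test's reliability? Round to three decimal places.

0.566

T̂ = ρX + (1 − ρ)μ  ⇒  T̂ − μ = ρ(X − μ)
ρ = (T̂ − μ)/(X − μ) = (125.43570 − 109.05) / (138.0 − 109.05) = 16.38570 / 28.95 = 0.56600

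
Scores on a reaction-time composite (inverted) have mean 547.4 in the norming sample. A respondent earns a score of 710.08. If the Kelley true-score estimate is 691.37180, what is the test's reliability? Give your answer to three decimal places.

0.885

T̂ = ρX + (1 − ρ)μ  ⇒  T̂ − μ = ρ(X − μ)
ρ = (T̂ − μ)/(X − μ) = (691.37180 − 547.4) / (710.08 − 547.4) = 143.97180 / 162.68 = 0.88500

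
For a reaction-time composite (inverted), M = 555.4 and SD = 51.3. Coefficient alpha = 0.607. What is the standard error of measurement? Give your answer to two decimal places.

32.16

SEM = SD · √(1 − ρ) = 51.3 × √0.393 = 51.3 × 0.6269 = 32.160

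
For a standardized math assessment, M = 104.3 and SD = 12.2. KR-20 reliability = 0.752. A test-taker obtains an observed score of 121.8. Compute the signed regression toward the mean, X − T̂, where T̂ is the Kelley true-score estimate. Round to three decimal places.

4.340

Kelley's formula gives T̂ = 0.752·121.8 + 0.248·104.3 = 91.5936 + 25.8664 = 117.46000.
X − T̂ = 121.8 − 117.4600 = 4.3400 → 4.340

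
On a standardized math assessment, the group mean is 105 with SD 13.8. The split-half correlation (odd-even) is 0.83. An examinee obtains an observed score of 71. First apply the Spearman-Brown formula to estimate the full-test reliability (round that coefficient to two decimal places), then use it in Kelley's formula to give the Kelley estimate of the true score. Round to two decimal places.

74.06

Spearman-Brown: ρ = 2r/(1 + r) = 2(0.83)/(1 + 0.83) = 1.660/1.83 = 0.9071 → 0.91
T̂ = ρX + (1 − ρ)μ
  = 0.91 × 71 + 0.09 × 105
  = 64.61 + 9.45
  = 74.060
  ≈ 74.06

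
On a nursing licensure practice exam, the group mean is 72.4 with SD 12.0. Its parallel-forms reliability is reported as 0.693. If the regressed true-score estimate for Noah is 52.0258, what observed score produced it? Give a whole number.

43

T̂ = ρX + (1 − ρ)μ  ⇒  X = (T̂ − (1 − ρ)μ) / ρ
X = (52.0258 − 0.307 × 72.4) / 0.693 = (52.0258 − 22.2268) / 0.693 = 29.7990 / 0.693 = 43.00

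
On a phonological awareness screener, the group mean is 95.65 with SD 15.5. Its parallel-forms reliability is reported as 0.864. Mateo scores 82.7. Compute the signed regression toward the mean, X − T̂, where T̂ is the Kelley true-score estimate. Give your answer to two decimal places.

Weight the observed score by reliability and the mean by (1 − reliability): T̂ = 0.864·82.7 + 0.136·95.65 = 71.4528 + 13.00840 = 84.4612.
X − T̂ = 82.7 − 84.461 = -1.761 → -1.76

-1.76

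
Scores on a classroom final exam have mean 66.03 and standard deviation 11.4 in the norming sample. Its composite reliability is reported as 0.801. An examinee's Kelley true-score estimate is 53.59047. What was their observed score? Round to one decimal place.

50.5

T̂ = ρX + (1 − ρ)μ  ⇒  X = (T̂ − (1 − ρ)μ) / ρ
X = (53.59047 − 0.199 × 66.03) / 0.801 = (53.59047 − 13.13997) / 0.801 = 40.45050 / 0.801 = 50.500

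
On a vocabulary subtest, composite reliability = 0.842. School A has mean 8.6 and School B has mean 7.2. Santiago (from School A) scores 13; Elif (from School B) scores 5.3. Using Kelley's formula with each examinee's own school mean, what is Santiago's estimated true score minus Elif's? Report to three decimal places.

T̂_Santiago = 0.842(13) + 0.158(8.6) = 12.30480
T̂_Elif = 0.842(5.3) + 0.158(7.2) = 5.60020
Difference = 12.30480 − 5.60020 = 6.70460

6.705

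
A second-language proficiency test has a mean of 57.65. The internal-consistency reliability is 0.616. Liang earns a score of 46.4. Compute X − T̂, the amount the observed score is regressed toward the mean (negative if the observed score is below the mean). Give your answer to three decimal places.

Kelley's formula gives T̂ = 0.616·46.4 + 0.384·57.65 = 28.5824 + 22.13760 = 50.72000.
X − T̂ = 46.4 − 50.7200 = -4.3200 → -4.320

-4.320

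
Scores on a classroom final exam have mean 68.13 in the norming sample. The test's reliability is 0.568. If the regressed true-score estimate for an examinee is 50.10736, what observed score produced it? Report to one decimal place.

36.4

T̂ = ρX + (1 − ρ)μ  ⇒  X = (T̂ − (1 − ρ)μ) / ρ
X = (50.10736 − 0.432 × 68.13) / 0.568 = (50.10736 − 29.43216) / 0.568 = 20.67520 / 0.568 = 36.400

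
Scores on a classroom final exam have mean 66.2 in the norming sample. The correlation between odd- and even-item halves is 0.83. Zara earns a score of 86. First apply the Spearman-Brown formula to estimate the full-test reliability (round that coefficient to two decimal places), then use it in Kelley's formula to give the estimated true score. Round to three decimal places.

Spearman-Brown: ρ = 2r/(1 + r) = 2(0.83)/(1 + 0.83) = 1.660/1.83 = 0.9071 → 0.91
T̂ = 0.91(86) + 0.09(66.2) = 78.26 + 5.958 = 84.2180 → 84.218

84.218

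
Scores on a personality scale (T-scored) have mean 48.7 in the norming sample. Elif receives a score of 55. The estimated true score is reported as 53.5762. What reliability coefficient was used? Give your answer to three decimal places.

T̂ = ρX + (1 − ρ)μ  ⇒  T̂ − μ = ρ(X − μ)
ρ = (T̂ − μ)/(X − μ) = (53.5762 − 48.7) / (55 − 48.7) = 4.8762 / 6.3 = 0.77400

0.774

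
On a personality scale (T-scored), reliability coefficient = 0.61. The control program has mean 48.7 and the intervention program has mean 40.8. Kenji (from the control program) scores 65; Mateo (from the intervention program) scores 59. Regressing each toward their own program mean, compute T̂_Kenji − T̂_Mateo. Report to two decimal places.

6.74

T̂_Kenji = 0.61(65) + 0.39(48.7) = 58.6430
T̂_Mateo = 0.61(59) + 0.39(40.8) = 51.9020
Difference = 58.6430 − 51.9020 = 6.7410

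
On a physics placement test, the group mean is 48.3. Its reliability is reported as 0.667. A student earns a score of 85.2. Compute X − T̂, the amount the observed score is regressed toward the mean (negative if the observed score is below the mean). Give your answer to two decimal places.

T̂ = 0.667(85.2) + 0.333(48.3) = 56.8284 + 16.0839 = 72.9123 → 72.912
X − T̂ = 85.2 − 72.912 = 12.288 → 12.29

12.29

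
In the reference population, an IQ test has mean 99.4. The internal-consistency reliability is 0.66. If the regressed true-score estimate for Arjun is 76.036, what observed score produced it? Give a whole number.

64

T̂ = ρX + (1 − ρ)μ  ⇒  X = (T̂ − (1 − ρ)μ) / ρ
X = (76.036 − 0.34 × 99.4) / 0.66 = (76.036 − 33.796) / 0.66 = 42.240 / 0.66 = 64.00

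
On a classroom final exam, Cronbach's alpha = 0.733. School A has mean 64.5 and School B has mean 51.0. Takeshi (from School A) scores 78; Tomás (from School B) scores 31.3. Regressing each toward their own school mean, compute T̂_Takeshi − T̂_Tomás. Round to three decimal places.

T̂_Takeshi = 0.733(78) + 0.267(64.5) = 74.39550
T̂_Tomás = 0.733(31.3) + 0.267(51.0) = 36.55990
Difference = 74.39550 − 36.55990 = 37.83560

37.836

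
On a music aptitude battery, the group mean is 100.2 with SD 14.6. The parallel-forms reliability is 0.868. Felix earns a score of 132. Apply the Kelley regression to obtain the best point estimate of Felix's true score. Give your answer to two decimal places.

127.80

Regress the observed score toward the mean by the unreliability: T̂ = 0.868·132 + 0.132·100.2 = 114.576 + 13.2264 = 127.802.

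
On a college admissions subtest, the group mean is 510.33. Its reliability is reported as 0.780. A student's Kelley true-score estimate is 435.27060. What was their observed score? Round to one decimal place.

T̂ = ρX + (1 − ρ)μ  ⇒  X = (T̂ − (1 − ρ)μ) / ρ
X = (435.27060 − 0.220 × 510.33) / 0.780 = (435.27060 − 112.27260) / 0.780 = 322.99800 / 0.780 = 414.100

414.1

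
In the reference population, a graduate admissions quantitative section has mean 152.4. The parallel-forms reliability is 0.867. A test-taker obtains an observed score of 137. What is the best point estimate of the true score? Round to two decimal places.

T̂ = 0.867(137) + 0.133(152.4) = 118.779 + 20.2692 = 139.048 → 139.05

139.05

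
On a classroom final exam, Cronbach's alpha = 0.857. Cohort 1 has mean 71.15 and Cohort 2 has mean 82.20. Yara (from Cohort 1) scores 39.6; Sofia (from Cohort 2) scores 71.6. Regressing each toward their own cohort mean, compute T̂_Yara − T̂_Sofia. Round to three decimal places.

T̂_Yara = 0.857(39.6) + 0.143(71.15) = 44.11165
T̂_Sofia = 0.857(71.6) + 0.143(82.20) = 73.11580
Difference = 44.11165 − 73.11580 = -29.00415

-29.004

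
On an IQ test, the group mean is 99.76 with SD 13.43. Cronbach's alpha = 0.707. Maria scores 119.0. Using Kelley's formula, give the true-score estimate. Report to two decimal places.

Regress the observed score toward the mean by the unreliability: T̂ = 0.707·119.0 + 0.293·99.76 = 84.1330 + 29.22968 = 113.363.

113.36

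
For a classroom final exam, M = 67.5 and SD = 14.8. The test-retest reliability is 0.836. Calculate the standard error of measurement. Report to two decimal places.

SEM = SD · √(1 − ρ) = 14.8 × √0.164 = 14.8 × 0.4050 = 5.994

5.99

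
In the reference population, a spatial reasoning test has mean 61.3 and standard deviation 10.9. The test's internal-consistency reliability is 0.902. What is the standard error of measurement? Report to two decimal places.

SEM = SD · √(1 − ρ) = 10.9 × √0.098 = 10.9 × 0.3130 = 3.412

3.41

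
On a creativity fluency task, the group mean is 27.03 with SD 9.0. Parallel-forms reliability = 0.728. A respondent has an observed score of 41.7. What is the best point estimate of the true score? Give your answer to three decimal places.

T̂ = 0.728(41.7) + 0.272(27.03) = 30.3576 + 7.35216 = 37.7098 → 37.710

37.710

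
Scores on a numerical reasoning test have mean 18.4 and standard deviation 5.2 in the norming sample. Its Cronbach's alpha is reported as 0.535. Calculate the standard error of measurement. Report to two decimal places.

SEM = SD · √(1 − ρ) = 5.2 × √0.465 = 5.2 × 0.6819 = 3.546

3.55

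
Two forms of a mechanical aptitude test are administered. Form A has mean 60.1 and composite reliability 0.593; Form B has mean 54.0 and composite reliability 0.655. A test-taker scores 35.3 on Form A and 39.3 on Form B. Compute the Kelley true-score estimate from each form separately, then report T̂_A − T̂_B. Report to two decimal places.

T̂_A = 0.593(35.3) + 0.407(60.1) = 45.3936
T̂_B = 0.655(39.3) + 0.345(54.0) = 44.3715
T̂_A − T̂_B = 1.0221

1.02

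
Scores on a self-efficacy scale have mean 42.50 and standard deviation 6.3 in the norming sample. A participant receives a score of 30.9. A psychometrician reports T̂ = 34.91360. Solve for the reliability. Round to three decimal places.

T̂ = ρX + (1 − ρ)μ  ⇒  T̂ − μ = ρ(X − μ)
ρ = (T̂ − μ)/(X − μ) = (34.91360 − 42.50) / (30.9 − 42.50) = -7.58640 / -11.60 = 0.65400

0.654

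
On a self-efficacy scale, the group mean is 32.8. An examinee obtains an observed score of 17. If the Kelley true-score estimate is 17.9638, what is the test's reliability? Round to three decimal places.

0.939

T̂ = ρX + (1 − ρ)μ  ⇒  T̂ − μ = ρ(X − μ)
ρ = (T̂ − μ)/(X − μ) = (17.9638 − 32.8) / (17 − 32.8) = -14.8362 / -15.8 = 0.93900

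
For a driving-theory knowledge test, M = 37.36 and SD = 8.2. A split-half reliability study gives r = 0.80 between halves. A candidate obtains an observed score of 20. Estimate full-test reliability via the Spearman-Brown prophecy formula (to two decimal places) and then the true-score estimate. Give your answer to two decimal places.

Spearman-Brown: ρ = 2r/(1 + r) = 2(0.80)/(1 + 0.80) = 1.600/1.80 = 0.8889 → 0.89
T̂ = ρX + (1 − ρ)μ
  = 0.89 × 20 + 0.11 × 37.36
  = 17.80 + 4.1096
  = 21.910
  ≈ 21.91

21.91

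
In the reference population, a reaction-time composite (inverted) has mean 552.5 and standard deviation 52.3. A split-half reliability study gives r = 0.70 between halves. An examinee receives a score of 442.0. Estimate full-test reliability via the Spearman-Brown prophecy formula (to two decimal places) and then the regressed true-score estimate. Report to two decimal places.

Spearman-Brown: ρ = 2r/(1 + r) = 2(0.70)/(1 + 0.70) = 1.400/1.70 = 0.8235 → 0.82
T̂ = ρX + (1 − ρ)μ
  = 0.82 × 442.0 + 0.18 × 552.5
  = 362.440 + 99.450
  = 461.890
  ≈ 461.89

461.89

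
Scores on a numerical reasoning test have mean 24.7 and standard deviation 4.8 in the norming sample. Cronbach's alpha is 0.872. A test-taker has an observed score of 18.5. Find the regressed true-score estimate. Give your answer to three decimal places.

19.294

Kelley's formula gives T̂ = 0.872·18.5 + 0.128·24.7 = 16.1320 + 3.1616 = 19.2936.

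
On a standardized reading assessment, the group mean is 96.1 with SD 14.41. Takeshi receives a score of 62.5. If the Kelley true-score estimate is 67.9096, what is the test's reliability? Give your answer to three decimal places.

0.839

T̂ = ρX + (1 − ρ)μ  ⇒  T̂ − μ = ρ(X − μ)
ρ = (T̂ − μ)/(X − μ) = (67.9096 − 96.1) / (62.5 − 96.1) = -28.1904 / -33.6 = 0.83900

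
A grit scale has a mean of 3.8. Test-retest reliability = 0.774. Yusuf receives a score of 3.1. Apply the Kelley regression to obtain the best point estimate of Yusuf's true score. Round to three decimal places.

3.258

T̂ = ρX + (1 − ρ)μ
  = 0.774 × 3.1 + 0.226 × 3.8
  = 2.3994 + 0.8588
  = 3.2582
  ≈ 3.258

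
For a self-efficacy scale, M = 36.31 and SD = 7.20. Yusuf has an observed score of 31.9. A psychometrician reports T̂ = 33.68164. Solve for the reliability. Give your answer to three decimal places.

0.596

T̂ = ρX + (1 − ρ)μ  ⇒  T̂ − μ = ρ(X − μ)
ρ = (T̂ − μ)/(X − μ) = (33.68164 − 36.31) / (31.9 − 36.31) = -2.62836 / -4.41 = 0.59600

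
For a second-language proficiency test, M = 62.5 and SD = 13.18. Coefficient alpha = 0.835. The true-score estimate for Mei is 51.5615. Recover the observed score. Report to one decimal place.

T̂ = ρX + (1 − ρ)μ  ⇒  X = (T̂ − (1 − ρ)μ) / ρ
X = (51.5615 − 0.165 × 62.5) / 0.835 = (51.5615 − 10.3125) / 0.835 = 41.2490 / 0.835 = 49.400

49.4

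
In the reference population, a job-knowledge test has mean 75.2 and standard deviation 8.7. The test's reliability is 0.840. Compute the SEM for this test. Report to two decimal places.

SEM = SD · √(1 − ρ) = 8.7 × √0.160 = 8.7 × 0.4000 = 3.480

3.48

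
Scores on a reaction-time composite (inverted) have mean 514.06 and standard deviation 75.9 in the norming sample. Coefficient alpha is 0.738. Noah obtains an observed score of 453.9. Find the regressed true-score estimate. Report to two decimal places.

T̂ = ρX + (1 − ρ)μ
  = 0.738 × 453.9 + 0.262 × 514.06
  = 334.9782 + 134.68372
  = 469.662
  ≈ 469.66

469.66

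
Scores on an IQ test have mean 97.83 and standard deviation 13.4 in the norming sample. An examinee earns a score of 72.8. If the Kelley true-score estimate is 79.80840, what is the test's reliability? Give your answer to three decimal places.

T̂ = ρX + (1 − ρ)μ  ⇒  T̂ − μ = ρ(X − μ)
ρ = (T̂ − μ)/(X − μ) = (79.80840 − 97.83) / (72.8 − 97.83) = -18.02160 / -25.03 = 0.72000

0.720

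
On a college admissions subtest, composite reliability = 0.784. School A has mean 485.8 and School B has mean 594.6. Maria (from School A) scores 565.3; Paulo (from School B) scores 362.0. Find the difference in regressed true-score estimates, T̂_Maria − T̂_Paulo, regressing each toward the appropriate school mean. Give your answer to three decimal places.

T̂_Maria = 0.784(565.3) + 0.216(485.8) = 548.12800
T̂_Paulo = 0.784(362.0) + 0.216(594.6) = 412.24160
Difference = 548.12800 − 412.24160 = 135.88640

135.886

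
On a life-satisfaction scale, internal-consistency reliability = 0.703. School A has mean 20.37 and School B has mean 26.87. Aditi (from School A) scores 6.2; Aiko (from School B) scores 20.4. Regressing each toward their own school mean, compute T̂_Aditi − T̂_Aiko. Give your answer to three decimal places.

-11.913

T̂_Aditi = 0.703(6.2) + 0.297(20.37) = 10.40849
T̂_Aiko = 0.703(20.4) + 0.297(26.87) = 22.32159
Difference = 10.40849 − 22.32159 = -11.91310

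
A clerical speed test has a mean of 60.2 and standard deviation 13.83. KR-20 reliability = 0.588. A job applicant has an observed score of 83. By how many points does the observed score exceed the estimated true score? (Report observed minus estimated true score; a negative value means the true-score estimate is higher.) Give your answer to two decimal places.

9.39

T̂ = ρX + (1 − ρ)μ
  = 0.588 × 83 + 0.412 × 60.2
  = 48.804 + 24.8024
  = 73.6064
  ≈ 73.606
X − T̂ = 83 − 73.606 = 9.394 → 9.39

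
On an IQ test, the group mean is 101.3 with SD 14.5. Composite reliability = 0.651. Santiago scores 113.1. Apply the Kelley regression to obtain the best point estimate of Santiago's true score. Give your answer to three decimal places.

108.982

T̂ = ρX + (1 − ρ)μ
  = 0.651 × 113.1 + 0.349 × 101.3
  = 73.6281 + 35.3537
  = 108.9818
  ≈ 108.982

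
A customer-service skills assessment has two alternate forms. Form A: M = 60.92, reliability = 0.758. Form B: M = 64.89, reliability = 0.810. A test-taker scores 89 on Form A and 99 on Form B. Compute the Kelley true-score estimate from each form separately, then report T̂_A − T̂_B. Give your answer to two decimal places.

-10.31

T̂_A = 0.758(89) + 0.242(60.92) = 82.2046
T̂_B = 0.810(99) + 0.190(64.89) = 92.5191
T̂_A − T̂_B = -10.3145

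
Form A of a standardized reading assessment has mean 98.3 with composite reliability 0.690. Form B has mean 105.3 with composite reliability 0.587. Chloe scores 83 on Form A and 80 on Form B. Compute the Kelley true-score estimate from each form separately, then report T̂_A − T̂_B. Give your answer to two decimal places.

T̂_A = 0.690(83) + 0.310(98.3) = 87.7430
T̂_B = 0.587(80) + 0.413(105.3) = 90.4489
T̂_A − T̂_B = -2.7059

-2.71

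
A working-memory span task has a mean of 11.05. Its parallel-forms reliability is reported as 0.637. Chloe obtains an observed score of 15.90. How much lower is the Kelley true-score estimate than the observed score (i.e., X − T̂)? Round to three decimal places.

T̂ = 0.637(15.90) + 0.363(11.05) = 10.12830 + 4.01115 = 14.13945 → 14.1395
X − T̂ = 15.90 − 14.1395 = 1.7606 → 1.761

1.761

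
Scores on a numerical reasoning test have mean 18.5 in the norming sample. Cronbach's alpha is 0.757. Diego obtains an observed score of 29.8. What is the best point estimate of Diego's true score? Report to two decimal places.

T̂ = ρX + (1 − ρ)μ
  = 0.757 × 29.8 + 0.243 × 18.5
  = 22.5586 + 4.4955
  = 27.054
  ≈ 27.05

27.05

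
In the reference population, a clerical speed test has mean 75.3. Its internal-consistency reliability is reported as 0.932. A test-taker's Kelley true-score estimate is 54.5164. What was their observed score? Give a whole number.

53

T̂ = ρX + (1 − ρ)μ  ⇒  X = (T̂ − (1 − ρ)μ) / ρ
X = (54.5164 − 0.068 × 75.3) / 0.932 = (54.5164 − 5.1204) / 0.932 = 49.3960 / 0.932 = 53.00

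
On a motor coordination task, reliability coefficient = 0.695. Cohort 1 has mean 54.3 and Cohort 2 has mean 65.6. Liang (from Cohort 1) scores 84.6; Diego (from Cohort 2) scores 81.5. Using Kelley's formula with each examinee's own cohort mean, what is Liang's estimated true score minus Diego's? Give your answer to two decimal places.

T̂_Liang = 0.695(84.6) + 0.305(54.3) = 75.3585
T̂_Diego = 0.695(81.5) + 0.305(65.6) = 76.6505
Difference = 75.3585 − 76.6505 = -1.2920

-1.29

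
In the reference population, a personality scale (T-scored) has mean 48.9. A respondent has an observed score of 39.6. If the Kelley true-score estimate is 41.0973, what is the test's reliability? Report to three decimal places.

T̂ = ρX + (1 − ρ)μ  ⇒  T̂ − μ = ρ(X − μ)
ρ = (T̂ − μ)/(X − μ) = (41.0973 − 48.9) / (39.6 − 48.9) = -7.8027 / -9.3 = 0.83900

0.839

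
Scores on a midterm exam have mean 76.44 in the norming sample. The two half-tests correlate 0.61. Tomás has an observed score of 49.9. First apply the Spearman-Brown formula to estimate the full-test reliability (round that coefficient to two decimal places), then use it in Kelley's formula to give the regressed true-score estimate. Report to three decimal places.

Spearman-Brown: ρ = 2r/(1 + r) = 2(0.61)/(1 + 0.61) = 1.220/1.61 = 0.7578 → 0.76
Weight the observed score by reliability and the mean by (1 − reliability): T̂ = 0.76·49.9 + 0.24·76.44 = 37.924 + 18.3456 = 56.2696.

56.270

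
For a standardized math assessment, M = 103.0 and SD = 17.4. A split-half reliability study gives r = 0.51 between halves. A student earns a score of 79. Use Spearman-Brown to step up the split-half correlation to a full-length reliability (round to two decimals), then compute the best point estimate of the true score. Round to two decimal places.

Spearman-Brown: ρ = 2r/(1 + r) = 2(0.51)/(1 + 0.51) = 1.020/1.51 = 0.6755 → 0.68
T̂ = 0.68(79) + 0.32(103.0) = 53.72 + 32.960 = 86.680 → 86.68

86.68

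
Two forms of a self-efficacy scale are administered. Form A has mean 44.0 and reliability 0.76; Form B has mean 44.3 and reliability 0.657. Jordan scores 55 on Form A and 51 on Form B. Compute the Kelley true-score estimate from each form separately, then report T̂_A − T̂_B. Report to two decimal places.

T̂_A = 0.76(55) + 0.24(44.0) = 52.3600
T̂_B = 0.657(51) + 0.343(44.3) = 48.7019
T̂_A − T̂_B = 3.6581

3.66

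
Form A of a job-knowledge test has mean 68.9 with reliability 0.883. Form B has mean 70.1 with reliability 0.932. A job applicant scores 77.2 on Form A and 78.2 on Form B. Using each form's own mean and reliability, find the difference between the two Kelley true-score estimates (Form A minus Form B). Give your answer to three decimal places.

-1.420

T̂_A = 0.883(77.2) + 0.117(68.9) = 76.22890
T̂_B = 0.932(78.2) + 0.068(70.1) = 77.64920
T̂_A − T̂_B = -1.42030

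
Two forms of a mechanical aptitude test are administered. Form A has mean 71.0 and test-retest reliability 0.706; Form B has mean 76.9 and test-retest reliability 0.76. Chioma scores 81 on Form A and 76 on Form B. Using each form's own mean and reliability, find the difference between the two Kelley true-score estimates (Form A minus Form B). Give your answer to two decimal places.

T̂_A = 0.706(81) + 0.294(71.0) = 78.0600
T̂_B = 0.76(76) + 0.24(76.9) = 76.2160
T̂_A − T̂_B = 1.8440

1.84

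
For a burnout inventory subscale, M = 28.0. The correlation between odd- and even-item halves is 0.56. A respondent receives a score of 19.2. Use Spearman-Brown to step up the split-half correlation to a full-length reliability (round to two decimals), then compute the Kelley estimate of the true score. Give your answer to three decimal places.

21.664

Spearman-Brown: ρ = 2r/(1 + r) = 2(0.56)/(1 + 0.56) = 1.120/1.56 = 0.7179 → 0.72
Regress the observed score toward the mean by the unreliability: T̂ = 0.72·19.2 + 0.28·28.0 = 13.824 + 7.840 = 21.6640.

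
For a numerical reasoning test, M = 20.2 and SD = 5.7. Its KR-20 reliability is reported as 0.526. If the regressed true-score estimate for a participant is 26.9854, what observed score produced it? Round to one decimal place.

T̂ = ρX + (1 − ρ)μ  ⇒  X = (T̂ − (1 − ρ)μ) / ρ
X = (26.9854 − 0.474 × 20.2) / 0.526 = (26.9854 − 9.5748) / 0.526 = 17.4106 / 0.526 = 33.100

33.1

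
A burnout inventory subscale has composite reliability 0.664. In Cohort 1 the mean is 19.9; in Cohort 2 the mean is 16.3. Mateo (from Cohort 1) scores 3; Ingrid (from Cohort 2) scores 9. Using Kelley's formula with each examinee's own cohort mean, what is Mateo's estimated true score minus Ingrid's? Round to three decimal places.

T̂_Mateo = 0.664(3) + 0.336(19.9) = 8.67840
T̂_Ingrid = 0.664(9) + 0.336(16.3) = 11.45280
Difference = 8.67840 − 11.45280 = -2.77440

-2.774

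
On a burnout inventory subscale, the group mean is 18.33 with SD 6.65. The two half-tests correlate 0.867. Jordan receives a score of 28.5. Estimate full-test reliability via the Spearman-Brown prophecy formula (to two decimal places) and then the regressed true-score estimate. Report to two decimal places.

Spearman-Brown: ρ = 2r/(1 + r) = 2(0.867)/(1 + 0.867) = 1.7340/1.867 = 0.9288 → 0.93
T̂ = 0.93(28.5) + 0.07(18.33) = 26.505 + 1.2831 = 27.788 → 27.79

27.79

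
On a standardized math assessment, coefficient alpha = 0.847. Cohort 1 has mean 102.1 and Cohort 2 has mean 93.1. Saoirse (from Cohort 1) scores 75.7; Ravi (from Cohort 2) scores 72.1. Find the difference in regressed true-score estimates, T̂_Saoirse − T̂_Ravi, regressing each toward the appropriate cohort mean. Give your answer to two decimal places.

T̂_Saoirse = 0.847(75.7) + 0.153(102.1) = 79.7392
T̂_Ravi = 0.847(72.1) + 0.153(93.1) = 75.3130
Difference = 79.7392 − 75.3130 = 4.4262

4.43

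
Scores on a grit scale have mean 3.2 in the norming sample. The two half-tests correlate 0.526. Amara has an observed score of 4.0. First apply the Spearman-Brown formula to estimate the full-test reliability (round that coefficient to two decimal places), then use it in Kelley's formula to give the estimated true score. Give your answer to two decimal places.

Spearman-Brown: ρ = 2r/(1 + r) = 2(0.526)/(1 + 0.526) = 1.0520/1.526 = 0.6894 → 0.69
T̂ = ρX + (1 − ρ)μ
  = 0.69 × 4.0 + 0.31 × 3.2
  = 2.760 + 0.992
  = 3.752
  ≈ 3.75

3.75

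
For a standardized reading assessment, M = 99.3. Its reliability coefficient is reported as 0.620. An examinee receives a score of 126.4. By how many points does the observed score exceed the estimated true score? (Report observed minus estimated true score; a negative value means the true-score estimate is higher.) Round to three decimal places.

10.298

T̂ = 0.620(126.4) + 0.380(99.3) = 78.3680 + 37.7340 = 116.10200 → 116.1020
X − T̂ = 126.4 − 116.1020 = 10.2980 → 10.298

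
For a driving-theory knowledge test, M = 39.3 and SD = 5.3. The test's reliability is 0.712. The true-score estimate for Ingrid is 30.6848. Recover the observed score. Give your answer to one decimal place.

27.2

T̂ = ρX + (1 − ρ)μ  ⇒  X = (T̂ − (1 − ρ)μ) / ρ
X = (30.6848 − 0.288 × 39.3) / 0.712 = (30.6848 − 11.3184) / 0.712 = 19.3664 / 0.712 = 27.200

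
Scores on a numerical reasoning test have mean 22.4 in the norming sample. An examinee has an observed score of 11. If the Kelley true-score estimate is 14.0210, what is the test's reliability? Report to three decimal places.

0.735

T̂ = ρX + (1 − ρ)μ  ⇒  T̂ − μ = ρ(X − μ)
ρ = (T̂ − μ)/(X − μ) = (14.0210 − 22.4) / (11 − 22.4) = -8.3790 / -11.4 = 0.73500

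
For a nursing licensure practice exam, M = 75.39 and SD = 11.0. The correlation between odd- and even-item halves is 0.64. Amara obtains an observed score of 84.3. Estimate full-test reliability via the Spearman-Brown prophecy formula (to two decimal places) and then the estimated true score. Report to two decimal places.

82.34

Spearman-Brown: ρ = 2r/(1 + r) = 2(0.64)/(1 + 0.64) = 1.280/1.64 = 0.7805 → 0.78
T̂ = ρX + (1 − ρ)μ
  = 0.78 × 84.3 + 0.22 × 75.39
  = 65.754 + 16.5858
  = 82.340
  ≈ 82.34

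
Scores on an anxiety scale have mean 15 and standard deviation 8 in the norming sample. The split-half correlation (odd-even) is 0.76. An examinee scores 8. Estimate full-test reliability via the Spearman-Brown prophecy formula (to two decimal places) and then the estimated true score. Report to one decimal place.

Spearman-Brown: ρ = 2r/(1 + r) = 2(0.76)/(1 + 0.76) = 1.520/1.76 = 0.8636 → 0.86
Weight the observed score by reliability and the mean by (1 − reliability): T̂ = 0.86·8 + 0.14·15 = 6.88 + 2.10 = 8.98.

9.0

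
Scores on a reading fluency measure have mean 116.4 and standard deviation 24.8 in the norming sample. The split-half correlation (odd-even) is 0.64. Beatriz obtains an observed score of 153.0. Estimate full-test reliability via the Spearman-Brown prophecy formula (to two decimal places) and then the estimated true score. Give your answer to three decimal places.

144.948

Spearman-Brown: ρ = 2r/(1 + r) = 2(0.64)/(1 + 0.64) = 1.280/1.64 = 0.7805 → 0.78
T̂ = 0.78(153.0) + 0.22(116.4) = 119.340 + 25.608 = 144.9480 → 144.948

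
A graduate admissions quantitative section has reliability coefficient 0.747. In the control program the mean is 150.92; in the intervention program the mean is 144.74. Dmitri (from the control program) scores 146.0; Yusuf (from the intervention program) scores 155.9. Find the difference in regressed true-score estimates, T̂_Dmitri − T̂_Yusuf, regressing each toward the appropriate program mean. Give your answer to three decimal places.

-5.832

T̂_Dmitri = 0.747(146.0) + 0.253(150.92) = 147.24476
T̂_Yusuf = 0.747(155.9) + 0.253(144.74) = 153.07652
Difference = 147.24476 − 153.07652 = -5.83176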